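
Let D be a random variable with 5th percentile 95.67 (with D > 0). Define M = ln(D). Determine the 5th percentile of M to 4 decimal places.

5th percentile of M = 4.5609

ln(D) is increasing, so P_{5}(M) = g(P_{5}(D)) ≈ 4.5609.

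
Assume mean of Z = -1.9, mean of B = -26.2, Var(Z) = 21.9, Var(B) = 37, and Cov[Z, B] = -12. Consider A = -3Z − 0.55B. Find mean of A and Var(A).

mean of A = 20.11, Var(A) = 168.6925

mean of A = (-3)·mean of Z + (-0.55)·mean of B = (-3)·(-1.9) + (-0.55)·(-26.2) = 20.11.
Var(A) = a²·Var(Z) + b²·Var(B) + 2ab·Cov[Z, B] with a = -3, b = -0.55.
= (-3)²·21.9 + (-0.55)²·37 + 2·(-3)·(-0.55)·(-12)
= 197.1 + 11.1925 + (-39.6) = 168.6925.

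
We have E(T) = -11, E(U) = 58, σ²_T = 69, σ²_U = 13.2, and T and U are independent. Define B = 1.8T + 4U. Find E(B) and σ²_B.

E(B) = 212.2, σ²_B = 434.76

E(B) = 1.8·E(T) + 4·E(U) = 1.8·(-11) + 4·58 = 212.2.
σ²_B = a²·σ²_T + b²·σ²_U + 2ab·Cov[T, U] with a = 1.8, b = 4.
Independence gives Cov[T, U] = 0.
= 1.8²·69 + 4²·13.2 + 2·1.8·4·0
= 223.56 + 211.2 + 0 = 434.76.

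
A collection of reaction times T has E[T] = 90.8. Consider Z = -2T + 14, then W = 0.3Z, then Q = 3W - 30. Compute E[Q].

E[Q] = -180.84

E[Z] = (-2)·90.8 + 14 = -167.6.
E[W] = 0.3·(-167.6) = -50.28.
E[Q] = 3·(-50.28) + (-30) = -180.84.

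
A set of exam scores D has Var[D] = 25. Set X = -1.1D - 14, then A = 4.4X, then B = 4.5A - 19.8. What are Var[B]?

Var[X] = (-1.1)²·25 = 30.25.
Var[A] = 4.4²·30.25 = 585.64.
Var[B] = 4.5²·585.64 = 11859.21.

Var[B] = 11859.21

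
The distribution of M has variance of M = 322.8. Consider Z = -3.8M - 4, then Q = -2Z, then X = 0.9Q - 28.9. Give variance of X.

variance of Z = (-3.8)²·322.8 = 4661.232.
variance of Q = (-2)²·4661.232 = 18644.928.
variance of X = 0.9²·18644.928 = 15102.39168.

variance of X = 15102.39168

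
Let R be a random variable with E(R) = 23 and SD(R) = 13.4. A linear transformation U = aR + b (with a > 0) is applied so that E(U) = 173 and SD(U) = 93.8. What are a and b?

a = 7, b = 12

SD(U) = a·SD(R) (a > 0), so a = 93.8/13.4 = 7.
E(U) = a·E(R) + b, so b = 173 − 7·23 = 12.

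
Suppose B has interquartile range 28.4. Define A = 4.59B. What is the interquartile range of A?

Under A = aB + b, IQR(A) = |a|·IQR(B) = |4.59|·28.4 = 130.356 (shifts cancel; spread scales by |a|).

IQR(A) = 130.356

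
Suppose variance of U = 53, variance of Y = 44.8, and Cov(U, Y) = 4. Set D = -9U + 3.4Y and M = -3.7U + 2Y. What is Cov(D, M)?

Cov(D, M) = 1947.22

By bilinearity, Cov(D, M) = ac·variance of U + bd·variance of Y + (ad+bc)·Cov(U, Y), with a=-9, b=3.4, c=-3.7, d=2.
ac·variance of U = (-9)·(-3.7)·53 = 1764.9
bd·variance of Y = 3.4·2·44.8 = 304.64
(ad+bc)·Cov(U, Y) = (-30.58)·4 = -122.32
Cov(D, M) = 1764.9 + 304.64 + (-122.32) = 1947.22.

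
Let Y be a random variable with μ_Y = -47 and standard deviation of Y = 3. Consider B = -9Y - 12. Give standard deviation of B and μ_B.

standard deviation of B = 27, μ_B = 411

B = -9Y - 12 is linear with a = -9, b = -12.
standard deviation of B = |a|·standard deviation of Y = |-9|·3 = 27.
μ_B = a·μ_Y + b = (-9)·(-47) + (-12) = 411.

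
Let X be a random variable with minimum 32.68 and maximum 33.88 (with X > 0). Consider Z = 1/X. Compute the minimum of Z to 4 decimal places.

min(Z) = 0.0295

1/X is decreasing on this domain, so min(Z) comes from max(X) = 33.88: min(Z) = 1/(33.88) ≈ 0.0295.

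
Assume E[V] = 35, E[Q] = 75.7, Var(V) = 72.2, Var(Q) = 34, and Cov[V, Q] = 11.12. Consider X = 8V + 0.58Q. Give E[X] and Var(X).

E[X] = 8·E[V] + 0.58·E[Q] = 8·35 + 0.58·75.7 = 323.906.
Var(X) = a²·Var(V) + b²·Var(Q) + 2ab·Cov[V, Q] with a = 8, b = 0.58.
= 8²·72.2 + 0.58²·34 + 2·8·0.58·11.12
= 4620.8 + 11.4376 + 103.1936 = 4735.4312.

E[X] = 323.906, Var(X) = 4735.4312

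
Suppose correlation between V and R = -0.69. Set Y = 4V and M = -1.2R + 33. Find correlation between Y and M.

correlation between Y and M = 0.69

Linear rescalings preserve |correlation|; the slopes 4 and -1.2 have opposite signs, so the correlation flips sign: correlation between Y and M = −correlation between V and R = 0.69.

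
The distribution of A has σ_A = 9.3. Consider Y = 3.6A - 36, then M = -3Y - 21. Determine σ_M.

σ_M = 100.44

σ_Y = |3.6|·9.3 = 33.48.
σ_M = |-3|·33.48 = 100.44.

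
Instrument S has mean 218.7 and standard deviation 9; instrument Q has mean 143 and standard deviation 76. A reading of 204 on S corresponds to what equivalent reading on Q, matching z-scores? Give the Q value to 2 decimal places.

z = (204 − 218.7)/9 ≈ -1.6333.
Q = 143 + z·76 = 143 + (204 − 218.7)·76/9 ≈ 18.87.

Q = 18.87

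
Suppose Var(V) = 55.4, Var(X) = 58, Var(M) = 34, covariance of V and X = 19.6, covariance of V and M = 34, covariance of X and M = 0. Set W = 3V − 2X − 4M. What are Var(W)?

Var(W) = a²·Var(V) + b²·Var(X) + c²·Var(M) + 2ab·covariance of V and X + 2ac·covariance of V and M + 2bc·covariance of X and M, with a = 3, b = -2, c = -4.
= 498.6 + 232 + 544 + (-235.2) + (-816) + 0
= 223.4.

Var(W) = 223.4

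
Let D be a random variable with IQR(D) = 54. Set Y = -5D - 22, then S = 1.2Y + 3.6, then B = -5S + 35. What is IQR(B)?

IQR(B) = 1620

IQR(Y) = |-5|·54 = 270.
IQR(S) = |1.2|·270 = 324.
IQR(B) = |-5|·324 = 1620.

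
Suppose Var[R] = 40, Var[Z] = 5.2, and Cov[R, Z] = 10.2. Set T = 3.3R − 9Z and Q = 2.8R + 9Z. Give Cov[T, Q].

Cov[T, Q] = -5.7

By bilinearity, Cov[T, Q] = ac·Var[R] + bd·Var[Z] + (ad+bc)·Cov[R, Z], with a=3.3, b=-9, c=2.8, d=9.
ac·Var[R] = 3.3·2.8·40 = 369.6
bd·Var[Z] = (-9)·9·5.2 = -421.2
(ad+bc)·Cov[R, Z] = (4.5)·10.2 = 45.9
Cov[T, Q] = 369.6 + (-421.2) + 45.9 = -5.7.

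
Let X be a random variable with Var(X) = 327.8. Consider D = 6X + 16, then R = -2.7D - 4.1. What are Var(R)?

Var(D) = 6²·327.8 = 11800.8.
Var(R) = (-2.7)²·11800.8 = 86027.832.

Var(R) = 86027.832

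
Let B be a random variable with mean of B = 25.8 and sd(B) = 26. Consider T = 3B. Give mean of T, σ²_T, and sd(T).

mean of T = 77.4, σ²_T = 6084, sd(T) = 78

T = 3B is linear with a = 3, b = 0.
mean of T = a·mean of B + b = 3·25.8 = 77.4.
σ²_B = 26² = 676.
σ²_T = a²·σ²_B = 3²·676 = 6084.
sd(T) = |a|·sd(B) = |3|·26 = 78.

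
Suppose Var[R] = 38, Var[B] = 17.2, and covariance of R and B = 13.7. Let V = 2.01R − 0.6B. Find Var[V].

Var[V] = 126.6714

Var[V] = a²·Var[R] + b²·Var[B] + 2ab·covariance of R and B with a = 2.01, b = -0.6.
= 2.01²·38 + (-0.6)²·17.2 + 2·2.01·(-0.6)·13.7
= 153.5238 + 6.192 + (-33.0444) = 126.6714.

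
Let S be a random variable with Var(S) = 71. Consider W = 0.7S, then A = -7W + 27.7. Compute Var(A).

Var(W) = 0.7²·71 = 34.79.
Var(A) = (-7)²·34.79 = 1704.71.

Var(A) = 1704.71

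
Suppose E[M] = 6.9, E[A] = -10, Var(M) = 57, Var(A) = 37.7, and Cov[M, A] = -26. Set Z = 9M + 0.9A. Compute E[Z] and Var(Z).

E[Z] = 53.1, Var(Z) = 4226.337

E[Z] = 9·E[M] + 0.9·E[A] = 9·6.9 + 0.9·(-10) = 53.1.
Var(Z) = a²·Var(M) + b²·Var(A) + 2ab·Cov[M, A] with a = 9, b = 0.9.
= 9²·57 + 0.9²·37.7 + 2·9·0.9·(-26)
= 4617 + 30.537 + (-421.2) = 4226.337.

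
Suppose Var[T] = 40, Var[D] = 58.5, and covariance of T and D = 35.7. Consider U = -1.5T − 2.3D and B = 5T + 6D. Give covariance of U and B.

By bilinearity, covariance of U and B = ac·Var[T] + bd·Var[D] + (ad+bc)·covariance of T and D, with a=-1.5, b=-2.3, c=5, d=6.
ac·Var[T] = (-1.5)·5·40 = -300
bd·Var[D] = (-2.3)·6·58.5 = -807.3
(ad+bc)·covariance of T and D = (-20.5)·35.7 = -731.85
covariance of U and B = -300 + (-807.3) + (-731.85) = -1839.15.

covariance of U and B = -1839.15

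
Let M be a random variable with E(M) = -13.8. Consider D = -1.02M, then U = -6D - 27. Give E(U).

E(D) = (-1.02)·(-13.8) = 14.076.
E(U) = (-6)·14.076 + (-27) = -111.456.

E(U) = -111.456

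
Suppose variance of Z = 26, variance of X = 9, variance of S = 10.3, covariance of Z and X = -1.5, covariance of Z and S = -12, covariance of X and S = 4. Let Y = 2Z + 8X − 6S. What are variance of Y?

variance of Y = a²·variance of Z + b²·variance of X + c²·variance of S + 2ab·covariance of Z and X + 2ac·covariance of Z and S + 2bc·covariance of X and S, with a = 2, b = 8, c = -6.
= 104 + 576 + 370.8 + (-48) + 288 + (-384)
= 906.8.

variance of Y = 906.8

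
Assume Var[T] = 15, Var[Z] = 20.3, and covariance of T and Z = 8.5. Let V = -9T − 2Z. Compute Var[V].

Var[V] = a²·Var[T] + b²·Var[Z] + 2ab·covariance of T and Z with a = -9, b = -2.
= (-9)²·15 + (-2)²·20.3 + 2·(-9)·(-2)·8.5
= 1215 + 81.2 + 306 = 1602.2.

Var[V] = 1602.2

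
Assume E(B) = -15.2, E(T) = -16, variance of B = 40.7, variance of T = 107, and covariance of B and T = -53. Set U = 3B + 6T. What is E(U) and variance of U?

E(U) = -141.6, variance of U = 2310.3

E(U) = 3·E(B) + 6·E(T) = 3·(-15.2) + 6·(-16) = -141.6.
variance of U = a²·variance of B + b²·variance of T + 2ab·covariance of B and T with a = 3, b = 6.
= 3²·40.7 + 6²·107 + 2·3·6·(-53)
= 366.3 + 3852 + (-1908) = 2310.3.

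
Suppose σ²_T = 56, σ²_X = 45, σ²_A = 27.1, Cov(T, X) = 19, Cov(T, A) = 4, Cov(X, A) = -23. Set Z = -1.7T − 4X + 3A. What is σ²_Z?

σ²_Z = a²·σ²_T + b²·σ²_X + c²·σ²_A + 2ab·Cov(T, X) + 2ac·Cov(T, A) + 2bc·Cov(X, A), with a = -1.7, b = -4, c = 3.
= 161.84 + 720 + 243.9 + 258.4 + (-40.8) + 552
= 1895.34.

σ²_Z = 1895.34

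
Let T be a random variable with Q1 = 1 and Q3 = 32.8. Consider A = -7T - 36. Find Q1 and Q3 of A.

Q1(A) = -265.6, Q3(A) = -43

a = -7 < 0 reverses order: Q1(A) comes from Q3(T), Q3(A) from Q1(T).
Q1(A) = (-7)·32.8 + (-36) = -265.6; Q3(A) = (-7)·1 + (-36) = -43.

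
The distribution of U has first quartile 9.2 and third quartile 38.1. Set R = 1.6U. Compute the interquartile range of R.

IQR(R) = 46.24

IQR of U = Q3 − Q1 = 38.1 − 9.2 = 28.9.
Under R = aU + b, IQR(R) = |a|·IQR(U) = |1.6|·28.9 = 46.24 (shifts cancel; spread scales by |a|).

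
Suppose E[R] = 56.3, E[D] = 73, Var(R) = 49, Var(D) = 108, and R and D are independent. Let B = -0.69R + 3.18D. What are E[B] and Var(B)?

E[B] = (-0.69)·E[R] + 3.18·E[D] = (-0.69)·56.3 + 3.18·73 = 193.293.
Var(B) = a²·Var(R) + b²·Var(D) + 2ab·covariance of R and D with a = -0.69, b = 3.18.
Independence gives covariance of R and D = 0.
= (-0.69)²·49 + 3.18²·108 + 2·(-0.69)·3.18·0
= 23.3289 + 1092.1392 + 0 = 1115.4681.

E[B] = 193.293, Var(B) = 1115.4681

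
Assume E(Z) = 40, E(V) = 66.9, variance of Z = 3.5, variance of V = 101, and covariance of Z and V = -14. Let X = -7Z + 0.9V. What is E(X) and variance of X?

E(X) = -219.79, variance of X = 429.71

E(X) = (-7)·E(Z) + 0.9·E(V) = (-7)·40 + 0.9·66.9 = -219.79.
variance of X = a²·variance of Z + b²·variance of V + 2ab·covariance of Z and V with a = -7, b = 0.9.
= (-7)²·3.5 + 0.9²·101 + 2·(-7)·0.9·(-14)
= 171.5 + 81.81 + 176.4 = 429.71.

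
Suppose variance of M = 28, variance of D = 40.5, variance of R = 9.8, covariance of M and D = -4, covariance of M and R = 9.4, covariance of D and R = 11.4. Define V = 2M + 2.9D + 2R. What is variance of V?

variance of V = a²·variance of M + b²·variance of D + c²·variance of R + 2ab·covariance of M and D + 2ac·covariance of M and R + 2bc·covariance of D and R, with a = 2, b = 2.9, c = 2.
= 112 + 340.605 + 39.2 + (-46.4) + 75.2 + 132.24
= 652.845.

variance of V = 652.845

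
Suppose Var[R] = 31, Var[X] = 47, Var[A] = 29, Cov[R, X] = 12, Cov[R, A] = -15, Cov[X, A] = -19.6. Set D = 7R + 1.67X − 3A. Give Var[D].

Var[D] = 3018.0303

Var[D] = a²·Var[R] + b²·Var[X] + c²·Var[A] + 2ab·Cov[R, X] + 2ac·Cov[R, A] + 2bc·Cov[X, A], with a = 7, b = 1.67, c = -3.
= 1519 + 131.0783 + 261 + 280.56 + 630 + 196.392
= 3018.0303.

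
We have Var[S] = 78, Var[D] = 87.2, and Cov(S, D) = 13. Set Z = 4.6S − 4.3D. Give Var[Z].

Var[Z] = 2748.528

Var[Z] = a²·Var[S] + b²·Var[D] + 2ab·Cov(S, D) with a = 4.6, b = -4.3.
= 4.6²·78 + (-4.3)²·87.2 + 2·4.6·(-4.3)·13
= 1650.48 + 1612.328 + (-514.28) = 2748.528.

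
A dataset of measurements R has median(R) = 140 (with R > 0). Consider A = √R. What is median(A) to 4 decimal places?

median(A) = 11.8322

√R is monotone on this domain, so median(A) = √(140) ≈ 11.8322.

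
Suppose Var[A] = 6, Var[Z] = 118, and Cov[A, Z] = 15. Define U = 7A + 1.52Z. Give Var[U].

Var[U] = 885.8272

Var[U] = a²·Var[A] + b²·Var[Z] + 2ab·Cov[A, Z] with a = 7, b = 1.52.
= 7²·6 + 1.52²·118 + 2·7·1.52·15
= 294 + 272.6272 + 319.2 = 885.8272.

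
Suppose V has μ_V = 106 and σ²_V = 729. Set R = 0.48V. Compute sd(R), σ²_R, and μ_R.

R = 0.48V is linear with a = 0.48, b = 0.
sd(V) = √729 = 27.
sd(R) = |a|·sd(V) = |0.48|·27 = 12.96.
σ²_R = a²·σ²_V = 0.48²·729 = 167.9616.
μ_R = a·μ_V + b = 0.48·106 = 50.88.

sd(R) = 12.96, σ²_R = 167.9616, μ_R = 50.88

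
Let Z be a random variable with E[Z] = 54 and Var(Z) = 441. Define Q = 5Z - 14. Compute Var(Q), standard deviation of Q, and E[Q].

Var(Q) = 11025, standard deviation of Q = 105, E[Q] = 256

Q = 5Z - 14 is linear with a = 5, b = -14.
Var(Q) = a²·Var(Z) = 5²·441 = 11025 (the additive constant -14 does not affect variance).
standard deviation of Z = √441 = 21.
standard deviation of Q = |a|·standard deviation of Z = |5|·21 = 105.
E[Q] = a·E[Z] + b = 5·54 + (-14) = 256.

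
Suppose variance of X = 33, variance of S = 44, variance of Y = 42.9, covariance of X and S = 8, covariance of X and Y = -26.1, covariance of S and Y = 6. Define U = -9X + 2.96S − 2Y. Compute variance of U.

variance of U = 1793.2304

variance of U = a²·variance of X + b²·variance of S + c²·variance of Y + 2ab·covariance of X and S + 2ac·covariance of X and Y + 2bc·covariance of S and Y, with a = -9, b = 2.96, c = -2.
= 2673 + 385.5104 + 171.6 + (-426.24) + (-939.6) + (-71.04)
= 1793.2304.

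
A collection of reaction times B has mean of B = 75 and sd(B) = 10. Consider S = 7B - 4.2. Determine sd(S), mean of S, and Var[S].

sd(S) = 70, mean of S = 520.8, Var[S] = 4900

S = 7B - 4.2 is linear with a = 7, b = -4.2.
sd(S) = |a|·sd(B) = |7|·10 = 70.
mean of S = a·mean of B + b = 7·75 + (-4.2) = 520.8.
Var[B] = 10² = 100.
Var[S] = a²·Var[B] = 7²·100 = 4900 (the additive constant -4.2 does not affect variance).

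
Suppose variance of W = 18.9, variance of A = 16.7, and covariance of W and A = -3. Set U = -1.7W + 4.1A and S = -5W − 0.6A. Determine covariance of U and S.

covariance of U and S = 178.008

By bilinearity, covariance of U and S = ac·variance of W + bd·variance of A + (ad+bc)·covariance of W and A, with a=-1.7, b=4.1, c=-5, d=-0.6.
ac·variance of W = (-1.7)·(-5)·18.9 = 160.65
bd·variance of A = 4.1·(-0.6)·16.7 = -41.082
(ad+bc)·covariance of W and A = (-19.48)·(-3) = 58.44
covariance of U and S = 160.65 + (-41.082) + 58.44 = 178.008.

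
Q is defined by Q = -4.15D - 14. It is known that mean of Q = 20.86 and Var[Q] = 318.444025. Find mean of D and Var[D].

From Q = -4.15D - 14: mean of Q = a·mean of D + b, so mean of D = (mean of Q − b)/a = (20.86 − (-14))/(-4.15) = -8.4.
Var[Q] = a²·Var[D], so Var[D] = 318.444025/(-4.15)² = 18.49.

mean of D = -8.4, Var[D] = 18.49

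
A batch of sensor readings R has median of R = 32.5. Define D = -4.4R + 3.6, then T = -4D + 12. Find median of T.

median of D = (-4.4)·32.5 + 3.6 = -139.4.
median of T = (-4)·(-139.4) + 12 = 569.6.

median of T = 569.6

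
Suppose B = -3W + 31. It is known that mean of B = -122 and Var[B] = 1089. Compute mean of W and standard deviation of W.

From B = -3W + 31: mean of B = a·mean of W + b, so mean of W = (mean of B − b)/a = (-122 − 31)/(-3) = 51.
standard deviation of B = √1089 = 33.
standard deviation of B = |a|·standard deviation of W, so standard deviation of W = 33/|-3| = 11.

mean of W = 51, standard deviation of W = 11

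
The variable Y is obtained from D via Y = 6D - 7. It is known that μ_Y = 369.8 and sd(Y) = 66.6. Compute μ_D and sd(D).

μ_D = 62.8, sd(D) = 11.1

From Y = 6D - 7: μ_Y = a·μ_D + b, so μ_D = (μ_Y − b)/a = (369.8 − (-7))/6 = 62.8.
sd(Y) = |a|·sd(D), so sd(D) = 66.6/|6| = 11.1.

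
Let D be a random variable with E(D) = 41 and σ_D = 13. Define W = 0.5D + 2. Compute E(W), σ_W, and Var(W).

E(W) = 22.5, σ_W = 6.5, Var(W) = 42.25

W = 0.5D + 2 is linear with a = 0.5, b = 2.
E(W) = a·E(D) + b = 0.5·41 + 2 = 22.5.
σ_W = |a|·σ_D = |0.5|·13 = 6.5.
Var(D) = 13² = 169.
Var(W) = a²·Var(D) = 0.5²·169 = 42.25 (the additive constant 2 does not affect variance).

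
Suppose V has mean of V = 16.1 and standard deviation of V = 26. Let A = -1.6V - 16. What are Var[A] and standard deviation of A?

Var[A] = 1730.56, standard deviation of A = 41.6

A = -1.6V - 16 is linear with a = -1.6, b = -16.
Var[V] = 26² = 676.
Var[A] = a²·Var[V] = (-1.6)²·676 = 1730.56 (the additive constant -16 does not affect variance).
standard deviation of A = |a|·standard deviation of V = |-1.6|·26 = 41.6.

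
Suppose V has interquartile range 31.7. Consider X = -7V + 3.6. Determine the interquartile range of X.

IQR(X) = 221.9

Under X = aV + b, IQR(X) = |a|·IQR(V) = |-7|·31.7 = 221.9 (shifts cancel; spread scales by |a|).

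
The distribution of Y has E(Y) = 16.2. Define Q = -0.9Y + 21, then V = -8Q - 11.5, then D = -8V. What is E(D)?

E(D) = 502.88

E(Q) = (-0.9)·16.2 + 21 = 6.42.
E(V) = (-8)·6.42 + (-11.5) = -62.86.
E(D) = (-8)·(-62.86) = 502.88.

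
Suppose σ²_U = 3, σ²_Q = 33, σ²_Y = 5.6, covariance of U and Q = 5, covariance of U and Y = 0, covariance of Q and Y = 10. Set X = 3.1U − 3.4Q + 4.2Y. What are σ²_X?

σ²_X = a²·σ²_U + b²·σ²_Q + c²·σ²_Y + 2ab·covariance of U and Q + 2ac·covariance of U and Y + 2bc·covariance of Q and Y, with a = 3.1, b = -3.4, c = 4.2.
= 28.83 + 381.48 + 98.784 + (-105.4) + 0 + (-285.6)
= 118.094.

σ²_X = 118.094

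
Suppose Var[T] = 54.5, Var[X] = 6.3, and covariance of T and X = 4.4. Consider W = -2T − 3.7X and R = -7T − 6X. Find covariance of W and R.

covariance of W and R = 1069.62

By bilinearity, covariance of W and R = ac·Var[T] + bd·Var[X] + (ad+bc)·covariance of T and X, with a=-2, b=-3.7, c=-7, d=-6.
ac·Var[T] = (-2)·(-7)·54.5 = 763
bd·Var[X] = (-3.7)·(-6)·6.3 = 139.86
(ad+bc)·covariance of T and X = (37.9)·4.4 = 166.76
covariance of W and R = 763 + 139.86 + 166.76 = 1069.62.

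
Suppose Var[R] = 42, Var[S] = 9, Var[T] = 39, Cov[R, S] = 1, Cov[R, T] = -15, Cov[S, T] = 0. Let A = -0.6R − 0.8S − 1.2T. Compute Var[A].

Var[A] = a²·Var[R] + b²·Var[S] + c²·Var[T] + 2ab·Cov[R, S] + 2ac·Cov[R, T] + 2bc·Cov[S, T], with a = -0.6, b = -0.8, c = -1.2.
= 15.12 + 5.76 + 56.16 + 0.96 + (-21.6) + 0
= 56.4.

Var[A] = 56.4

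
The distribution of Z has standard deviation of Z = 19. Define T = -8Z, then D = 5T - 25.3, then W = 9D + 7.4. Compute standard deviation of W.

standard deviation of T = |-8|·19 = 152.
standard deviation of D = |5|·152 = 760.
standard deviation of W = |9|·760 = 6840.

standard deviation of W = 6840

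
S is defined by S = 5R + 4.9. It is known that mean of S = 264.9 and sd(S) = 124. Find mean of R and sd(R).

From S = 5R + 4.9: mean of S = a·mean of R + b, so mean of R = (mean of S − b)/a = (264.9 − 4.9)/5 = 52.
sd(S) = |a|·sd(R), so sd(R) = 124/|5| = 24.8.

mean of R = 52, sd(R) = 24.8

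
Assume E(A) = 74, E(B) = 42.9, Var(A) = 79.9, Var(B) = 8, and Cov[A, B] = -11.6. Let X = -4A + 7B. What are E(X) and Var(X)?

E(X) = (-4)·E(A) + 7·E(B) = (-4)·74 + 7·42.9 = 4.3.
Var(X) = a²·Var(A) + b²·Var(B) + 2ab·Cov[A, B] with a = -4, b = 7.
= (-4)²·79.9 + 7²·8 + 2·(-4)·7·(-11.6)
= 1278.4 + 392 + 649.6 = 2320.

E(X) = 4.3, Var(X) = 2320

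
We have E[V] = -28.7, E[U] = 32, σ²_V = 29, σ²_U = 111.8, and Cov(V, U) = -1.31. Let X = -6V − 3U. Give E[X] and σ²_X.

E[X] = (-6)·E[V] + (-3)·E[U] = (-6)·(-28.7) + (-3)·32 = 76.2.
σ²_X = a²·σ²_V + b²·σ²_U + 2ab·Cov(V, U) with a = -6, b = -3.
= (-6)²·29 + (-3)²·111.8 + 2·(-6)·(-3)·(-1.31)
= 1044 + 1006.2 + (-47.16) = 2003.04.

E[X] = 76.2, σ²_X = 2003.04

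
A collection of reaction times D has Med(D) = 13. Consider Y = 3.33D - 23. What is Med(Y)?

Med(Y) = 20.29

A linear map preserves order up to sign, so Med(Y) = a·Med(D) + b = 3.33·13 + (-23) = 20.29.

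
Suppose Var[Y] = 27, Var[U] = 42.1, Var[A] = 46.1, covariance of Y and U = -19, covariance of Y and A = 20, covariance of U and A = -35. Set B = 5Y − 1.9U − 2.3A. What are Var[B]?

Var[B] = 665.95

Var[B] = a²·Var[Y] + b²·Var[U] + c²·Var[A] + 2ab·covariance of Y and U + 2ac·covariance of Y and A + 2bc·covariance of U and A, with a = 5, b = -1.9, c = -2.3.
= 675 + 151.981 + 243.869 + 361 + (-460) + (-305.9)
= 665.95.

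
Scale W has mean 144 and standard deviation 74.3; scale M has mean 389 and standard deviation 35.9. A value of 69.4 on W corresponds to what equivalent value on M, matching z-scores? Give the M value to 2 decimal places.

z = (69.4 − 144)/74.3 ≈ -1.004.
M = 389 + z·35.9 = 389 + (69.4 − 144)·35.9/74.3 ≈ 352.96.

M = 352.96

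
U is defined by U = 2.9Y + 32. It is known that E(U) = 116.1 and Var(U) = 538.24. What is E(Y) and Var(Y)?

From U = 2.9Y + 32: E(U) = a·E(Y) + b, so E(Y) = (E(U) − b)/a = (116.1 − 32)/2.9 = 29.
Var(U) = a²·Var(Y), so Var(Y) = 538.24/2.9² = 64.

E(Y) = 29, Var(Y) = 64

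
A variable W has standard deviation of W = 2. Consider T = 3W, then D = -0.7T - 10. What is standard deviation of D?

standard deviation of D = 4.2

standard deviation of T = |3|·2 = 6.
standard deviation of D = |-0.7|·6 = 4.2.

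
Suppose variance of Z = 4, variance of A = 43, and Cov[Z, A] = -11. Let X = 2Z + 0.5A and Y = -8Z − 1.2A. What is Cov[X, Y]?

Cov[X, Y] = -19.4

By bilinearity, Cov[X, Y] = ac·variance of Z + bd·variance of A + (ad+bc)·Cov[Z, A], with a=2, b=0.5, c=-8, d=-1.2.
ac·variance of Z = 2·(-8)·4 = -64
bd·variance of A = 0.5·(-1.2)·43 = -25.8
(ad+bc)·Cov[Z, A] = (-6.4)·(-11) = 70.4
Cov[X, Y] = -64 + (-25.8) + 70.4 = -19.4.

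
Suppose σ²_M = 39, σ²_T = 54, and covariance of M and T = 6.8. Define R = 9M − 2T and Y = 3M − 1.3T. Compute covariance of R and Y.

covariance of R and Y = 1073.04

By bilinearity, covariance of R and Y = ac·σ²_M + bd·σ²_T + (ad+bc)·covariance of M and T, with a=9, b=-2, c=3, d=-1.3.
ac·σ²_M = 9·3·39 = 1053
bd·σ²_T = (-2)·(-1.3)·54 = 140.4
(ad+bc)·covariance of M and T = (-17.7)·6.8 = -120.36
covariance of R and Y = 1053 + 140.4 + (-120.36) = 1073.04.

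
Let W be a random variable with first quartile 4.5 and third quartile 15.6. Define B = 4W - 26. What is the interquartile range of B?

IQR of W = Q3 − Q1 = 15.6 − 4.5 = 11.1.
Under B = aW + b, IQR(B) = |a|·IQR(W) = |4|·11.1 = 44.4 (shifts cancel; spread scales by |a|).

IQR(B) = 44.4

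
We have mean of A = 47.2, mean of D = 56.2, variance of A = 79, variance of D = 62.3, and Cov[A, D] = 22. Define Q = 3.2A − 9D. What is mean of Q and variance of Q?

mean of Q = 3.2·mean of A + (-9)·mean of D = 3.2·47.2 + (-9)·56.2 = -354.76.
variance of Q = a²·variance of A + b²·variance of D + 2ab·Cov[A, D] with a = 3.2, b = -9.
= 3.2²·79 + (-9)²·62.3 + 2·3.2·(-9)·22
= 808.96 + 5046.3 + (-1267.2) = 4588.06.

mean of Q = -354.76, variance of Q = 4588.06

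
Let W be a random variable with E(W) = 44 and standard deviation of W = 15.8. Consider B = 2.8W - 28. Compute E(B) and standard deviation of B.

E(B) = 95.2, standard deviation of B = 44.24

B = 2.8W - 28 is linear with a = 2.8, b = -28.
E(B) = a·E(W) + b = 2.8·44 + (-28) = 95.2.
standard deviation of B = |a|·standard deviation of W = |2.8|·15.8 = 44.24.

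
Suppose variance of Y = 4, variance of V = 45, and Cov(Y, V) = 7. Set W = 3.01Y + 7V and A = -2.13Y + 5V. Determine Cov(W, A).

Cov(W, A) = 1550.3348

By bilinearity, Cov(W, A) = ac·variance of Y + bd·variance of V + (ad+bc)·Cov(Y, V), with a=3.01, b=7, c=-2.13, d=5.
ac·variance of Y = 3.01·(-2.13)·4 = -25.6452
bd·variance of V = 7·5·45 = 1575
(ad+bc)·Cov(Y, V) = (0.14)·7 = 0.98
Cov(W, A) = -25.6452 + 1575 + 0.98 = 1550.3348.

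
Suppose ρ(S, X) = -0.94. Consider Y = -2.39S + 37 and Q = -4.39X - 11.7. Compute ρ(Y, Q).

ρ(Y, Q) = -0.94

Linear rescalings preserve correlation up to sign; here the slopes -2.39 and -4.39 have the same sign, so ρ(Y, Q) = ρ(S, X) = -0.94.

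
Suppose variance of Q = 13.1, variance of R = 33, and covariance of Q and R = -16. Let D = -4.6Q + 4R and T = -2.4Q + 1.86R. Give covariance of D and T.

By bilinearity, covariance of D and T = ac·variance of Q + bd·variance of R + (ad+bc)·covariance of Q and R, with a=-4.6, b=4, c=-2.4, d=1.86.
ac·variance of Q = (-4.6)·(-2.4)·13.1 = 144.624
bd·variance of R = 4·1.86·33 = 245.52
(ad+bc)·covariance of Q and R = (-18.156)·(-16) = 290.496
covariance of D and T = 144.624 + 245.52 + 290.496 = 680.64.

covariance of D and T = 680.64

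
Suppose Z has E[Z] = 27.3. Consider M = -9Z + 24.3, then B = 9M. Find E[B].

E[B] = -1992.6

E[M] = (-9)·27.3 + 24.3 = -221.4.
E[B] = 9·(-221.4) = -1992.6.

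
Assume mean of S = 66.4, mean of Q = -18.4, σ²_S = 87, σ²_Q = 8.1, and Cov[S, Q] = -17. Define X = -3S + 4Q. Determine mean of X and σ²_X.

mean of X = -272.8, σ²_X = 1320.6

mean of X = (-3)·mean of S + 4·mean of Q = (-3)·66.4 + 4·(-18.4) = -272.8.
σ²_X = a²·σ²_S + b²·σ²_Q + 2ab·Cov[S, Q] with a = -3, b = 4.
= (-3)²·87 + 4²·8.1 + 2·(-3)·4·(-17)
= 783 + 129.6 + 408 = 1320.6.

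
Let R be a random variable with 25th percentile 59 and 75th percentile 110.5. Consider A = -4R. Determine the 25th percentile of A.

25th percentile of A = -442

Since a = -4 < 0 the transformation is decreasing, reversing order: the 25th percentile of A corresponds to the 75th percentile of R.
So P_{25}(A) = a·P_{75}(R) + b = (-4)·110.5 = -442.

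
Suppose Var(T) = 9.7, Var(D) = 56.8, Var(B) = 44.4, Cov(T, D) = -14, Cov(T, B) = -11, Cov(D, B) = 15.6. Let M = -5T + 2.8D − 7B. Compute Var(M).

Var(M) = a²·Var(T) + b²·Var(D) + c²·Var(B) + 2ab·Cov(T, D) + 2ac·Cov(T, B) + 2bc·Cov(D, B), with a = -5, b = 2.8, c = -7.
= 242.5 + 445.312 + 2175.6 + 392 + (-770) + (-611.52)
= 1873.892.

Var(M) = 1873.892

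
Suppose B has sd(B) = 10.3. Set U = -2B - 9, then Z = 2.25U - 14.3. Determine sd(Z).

sd(U) = |-2|·10.3 = 20.6.
sd(Z) = |2.25|·20.6 = 46.35.

sd(Z) = 46.35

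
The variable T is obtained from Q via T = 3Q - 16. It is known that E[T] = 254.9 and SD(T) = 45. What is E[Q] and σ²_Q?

From T = 3Q - 16: E[T] = a·E[Q] + b, so E[Q] = (E[T] − b)/a = (254.9 − (-16))/3 = 90.3.
σ²_T = 45² = 2025.
σ²_T = a²·σ²_Q, so σ²_Q = 2025/3² = 225.

E[Q] = 90.3, σ²_Q = 225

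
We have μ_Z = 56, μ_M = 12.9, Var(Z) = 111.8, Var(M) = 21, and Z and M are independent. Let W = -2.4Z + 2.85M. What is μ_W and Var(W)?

μ_W = (-2.4)·μ_Z + 2.85·μ_M = (-2.4)·56 + 2.85·12.9 = -97.635.
Var(W) = a²·Var(Z) + b²·Var(M) + 2ab·Cov(Z, M) with a = -2.4, b = 2.85.
Independence gives Cov(Z, M) = 0.
= (-2.4)²·111.8 + 2.85²·21 + 2·(-2.4)·2.85·0
= 643.968 + 170.5725 + 0 = 814.5405.

μ_W = -97.635, Var(W) = 814.5405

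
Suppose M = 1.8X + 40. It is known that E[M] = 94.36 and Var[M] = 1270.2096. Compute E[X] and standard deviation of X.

E[X] = 30.2, standard deviation of X = 19.8

From M = 1.8X + 40: E[M] = a·E[X] + b, so E[X] = (E[M] − b)/a = (94.36 − 40)/1.8 = 30.2.
standard deviation of M = √1270.2096 = 35.64.
standard deviation of M = |a|·standard deviation of X, so standard deviation of X = 35.64/|1.8| = 19.8.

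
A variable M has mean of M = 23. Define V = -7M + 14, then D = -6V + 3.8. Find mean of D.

mean of V = (-7)·23 + 14 = -147.
mean of D = (-6)·(-147) + 3.8 = 885.8.

mean of D = 885.8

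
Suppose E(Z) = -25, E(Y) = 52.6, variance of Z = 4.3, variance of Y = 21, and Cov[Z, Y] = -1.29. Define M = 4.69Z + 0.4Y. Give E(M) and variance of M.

E(M) = -96.21, variance of M = 93.10315

E(M) = 4.69·E(Z) + 0.4·E(Y) = 4.69·(-25) + 0.4·52.6 = -96.21.
variance of M = a²·variance of Z + b²·variance of Y + 2ab·Cov[Z, Y] with a = 4.69, b = 0.4.
= 4.69²·4.3 + 0.4²·21 + 2·4.69·0.4·(-1.29)
= 94.58323 + 3.36 + (-4.84008) = 93.10315.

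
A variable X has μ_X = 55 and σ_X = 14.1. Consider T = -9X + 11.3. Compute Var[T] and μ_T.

Var[T] = 16103.61, μ_T = -483.7

T = -9X + 11.3 is linear with a = -9, b = 11.3.
Var[X] = 14.1² = 198.81.
Var[T] = a²·Var[X] = (-9)²·198.81 = 16103.61 (the additive constant 11.3 does not affect variance).
μ_T = a·μ_X + b = (-9)·55 + 11.3 = -483.7.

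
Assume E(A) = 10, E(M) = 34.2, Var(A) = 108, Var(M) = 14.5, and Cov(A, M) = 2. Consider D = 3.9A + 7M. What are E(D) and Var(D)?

E(D) = 278.4, Var(D) = 2462.38

E(D) = 3.9·E(A) + 7·E(M) = 3.9·10 + 7·34.2 = 278.4.
Var(D) = a²·Var(A) + b²·Var(M) + 2ab·Cov(A, M) with a = 3.9, b = 7.
= 3.9²·108 + 7²·14.5 + 2·3.9·7·2
= 1642.68 + 710.5 + 109.2 = 2462.38.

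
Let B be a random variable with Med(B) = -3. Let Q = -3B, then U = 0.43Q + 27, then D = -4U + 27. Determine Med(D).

Med(Q) = (-3)·(-3) = 9.
Med(U) = 0.43·9 + 27 = 30.87.
Med(D) = (-4)·30.87 + 27 = -96.48.

Med(D) = -96.48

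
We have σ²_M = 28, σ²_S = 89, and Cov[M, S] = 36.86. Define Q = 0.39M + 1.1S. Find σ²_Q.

σ²_Q = a²·σ²_M + b²·σ²_S + 2ab·Cov[M, S] with a = 0.39, b = 1.1.
= 0.39²·28 + 1.1²·89 + 2·0.39·1.1·36.86
= 4.2588 + 107.69 + 31.62588 = 143.57468.

σ²_Q = 143.57468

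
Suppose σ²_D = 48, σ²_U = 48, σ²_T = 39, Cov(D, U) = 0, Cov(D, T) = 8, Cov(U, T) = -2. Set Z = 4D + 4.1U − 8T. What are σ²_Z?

σ²_Z = 3690.08

σ²_Z = a²·σ²_D + b²·σ²_U + c²·σ²_T + 2ab·Cov(D, U) + 2ac·Cov(D, T) + 2bc·Cov(U, T), with a = 4, b = 4.1, c = -8.
= 768 + 806.88 + 2496 + 0 + (-512) + 131.2
= 3690.08.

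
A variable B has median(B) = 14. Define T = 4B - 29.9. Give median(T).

median(T) = 26.1

A linear map preserves order up to sign, so median(T) = a·median(B) + b = 4·14 + (-29.9) = 26.1.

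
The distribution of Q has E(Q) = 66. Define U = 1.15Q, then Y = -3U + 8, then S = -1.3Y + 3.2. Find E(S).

E(S) = 288.81

E(U) = 1.15·66 = 75.9.
E(Y) = (-3)·75.9 + 8 = -219.7.
E(S) = (-1.3)·(-219.7) + 3.2 = 288.81.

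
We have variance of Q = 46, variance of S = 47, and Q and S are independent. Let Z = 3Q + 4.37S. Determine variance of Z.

variance of Z = a²·variance of Q + b²·variance of S + 2ab·covariance of Q and S with a = 3, b = 4.37.
Independence gives covariance of Q and S = 0.
= 3²·46 + 4.37²·47 + 2·3·4.37·0
= 414 + 897.5543 + 0 = 1311.5543.

variance of Z = 1311.5543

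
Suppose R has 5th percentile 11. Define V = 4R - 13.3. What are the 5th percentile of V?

5th percentile of V = 30.7

Since a = 4 > 0 the transformation is increasing, so the 5th percentile of V = a·(P_{5} of R) + b = 4·11 + (-13.3) = 30.7.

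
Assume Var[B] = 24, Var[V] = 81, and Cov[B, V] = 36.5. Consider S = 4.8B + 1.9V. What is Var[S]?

Var[S] = a²·Var[B] + b²·Var[V] + 2ab·Cov[B, V] with a = 4.8, b = 1.9.
= 4.8²·24 + 1.9²·81 + 2·4.8·1.9·36.5
= 552.96 + 292.41 + 665.76 = 1511.13.

Var[S] = 1511.13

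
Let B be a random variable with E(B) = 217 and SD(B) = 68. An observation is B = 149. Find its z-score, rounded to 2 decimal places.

z = (B − E(B)) / SD(B) = (149 − 217) / 68 = -1.00.

z = -1.00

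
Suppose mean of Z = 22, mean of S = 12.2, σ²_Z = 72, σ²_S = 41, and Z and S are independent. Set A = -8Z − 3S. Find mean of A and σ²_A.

mean of A = -212.6, σ²_A = 4977

mean of A = (-8)·mean of Z + (-3)·mean of S = (-8)·22 + (-3)·12.2 = -212.6.
σ²_A = a²·σ²_Z + b²·σ²_S + 2ab·Cov(Z, S) with a = -8, b = -3.
Independence gives Cov(Z, S) = 0.
= (-8)²·72 + (-3)²·41 + 2·(-8)·(-3)·0
= 4608 + 369 + 0 = 4977.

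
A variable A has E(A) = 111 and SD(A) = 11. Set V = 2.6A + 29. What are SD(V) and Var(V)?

SD(V) = 28.6, Var(V) = 817.96

V = 2.6A + 29 is linear with a = 2.6, b = 29.
SD(V) = |a|·SD(A) = |2.6|·11 = 28.6.
Var(A) = 11² = 121.
Var(V) = a²·Var(A) = 2.6²·121 = 817.96 (the additive constant 29 does not affect variance).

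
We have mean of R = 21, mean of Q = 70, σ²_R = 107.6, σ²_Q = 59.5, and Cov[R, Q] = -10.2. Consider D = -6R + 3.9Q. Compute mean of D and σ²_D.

mean of D = 147, σ²_D = 5255.955

mean of D = (-6)·mean of R + 3.9·mean of Q = (-6)·21 + 3.9·70 = 147.
σ²_D = a²·σ²_R + b²·σ²_Q + 2ab·Cov[R, Q] with a = -6, b = 3.9.
= (-6)²·107.6 + 3.9²·59.5 + 2·(-6)·3.9·(-10.2)
= 3873.6 + 904.995 + 477.36 = 5255.955.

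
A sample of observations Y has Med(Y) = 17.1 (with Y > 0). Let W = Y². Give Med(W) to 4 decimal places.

Y² is monotone on this domain, so Med(W) = square(17.1) = 292.41.

Med(W) = 292.41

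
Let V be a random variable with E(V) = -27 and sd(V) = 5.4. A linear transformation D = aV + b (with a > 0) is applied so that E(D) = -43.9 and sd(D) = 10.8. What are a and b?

sd(D) = a·sd(V) (a > 0), so a = 10.8/5.4 = 2.
E(D) = a·E(V) + b, so b = -43.9 − 2·(-27) = 10.1.

a = 2, b = 10.1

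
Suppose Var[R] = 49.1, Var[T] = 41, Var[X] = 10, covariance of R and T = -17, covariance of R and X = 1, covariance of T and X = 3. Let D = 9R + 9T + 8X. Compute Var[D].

Var[D] = 5760.1

Var[D] = a²·Var[R] + b²·Var[T] + c²·Var[X] + 2ab·covariance of R and T + 2ac·covariance of R and X + 2bc·covariance of T and X, with a = 9, b = 9, c = 8.
= 3977.1 + 3321 + 640 + (-2754) + 144 + 432
= 5760.1.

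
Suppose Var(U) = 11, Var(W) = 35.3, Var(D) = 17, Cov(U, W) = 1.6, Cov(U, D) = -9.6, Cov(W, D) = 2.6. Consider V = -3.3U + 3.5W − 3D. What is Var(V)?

Var(V) = a²·Var(U) + b²·Var(W) + c²·Var(D) + 2ab·Cov(U, W) + 2ac·Cov(U, D) + 2bc·Cov(W, D), with a = -3.3, b = 3.5, c = -3.
= 119.79 + 432.425 + 153 + (-36.96) + (-190.08) + (-54.6)
= 423.575.

Var(V) = 423.575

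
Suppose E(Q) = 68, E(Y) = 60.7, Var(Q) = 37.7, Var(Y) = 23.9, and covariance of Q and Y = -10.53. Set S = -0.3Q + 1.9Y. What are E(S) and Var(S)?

E(S) = 94.93, Var(S) = 101.6762

E(S) = (-0.3)·E(Q) + 1.9·E(Y) = (-0.3)·68 + 1.9·60.7 = 94.93.
Var(S) = a²·Var(Q) + b²·Var(Y) + 2ab·covariance of Q and Y with a = -0.3, b = 1.9.
= (-0.3)²·37.7 + 1.9²·23.9 + 2·(-0.3)·1.9·(-10.53)
= 3.393 + 86.279 + 12.0042 = 101.6762.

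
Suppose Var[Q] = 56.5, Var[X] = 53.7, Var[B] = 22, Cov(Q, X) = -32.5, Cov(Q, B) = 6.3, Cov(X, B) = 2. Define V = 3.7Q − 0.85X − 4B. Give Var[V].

Var[V] = 1195.82825

Var[V] = a²·Var[Q] + b²·Var[X] + c²·Var[B] + 2ab·Cov(Q, X) + 2ac·Cov(Q, B) + 2bc·Cov(X, B), with a = 3.7, b = -0.85, c = -4.
= 773.485 + 38.79825 + 352 + 204.425 + (-186.48) + 13.6
= 1195.82825.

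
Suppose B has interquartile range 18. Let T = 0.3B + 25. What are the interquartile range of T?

Under T = aB + b, IQR(T) = |a|·IQR(B) = |0.3|·18 = 5.4 (shifts cancel; spread scales by |a|).

IQR(T) = 5.4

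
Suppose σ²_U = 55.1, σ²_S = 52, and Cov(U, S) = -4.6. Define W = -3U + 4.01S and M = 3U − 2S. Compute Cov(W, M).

By bilinearity, Cov(W, M) = ac·σ²_U + bd·σ²_S + (ad+bc)·Cov(U, S), with a=-3, b=4.01, c=3, d=-2.
ac·σ²_U = (-3)·3·55.1 = -495.9
bd·σ²_S = 4.01·(-2)·52 = -417.04
(ad+bc)·Cov(U, S) = (18.03)·(-4.6) = -82.938
Cov(W, M) = -495.9 + (-417.04) + (-82.938) = -995.878.

Cov(W, M) = -995.878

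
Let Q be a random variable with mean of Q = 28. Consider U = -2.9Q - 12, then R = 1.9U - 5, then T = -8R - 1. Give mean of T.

mean of T = 1455.64

mean of U = (-2.9)·28 + (-12) = -93.2.
mean of R = 1.9·(-93.2) + (-5) = -182.08.
mean of T = (-8)·(-182.08) + (-1) = 1455.64.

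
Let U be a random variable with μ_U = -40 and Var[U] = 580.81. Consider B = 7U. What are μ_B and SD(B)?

μ_B = -280, SD(B) = 168.7

B = 7U is linear with a = 7, b = 0.
μ_B = a·μ_U + b = 7·(-40) = -280.
SD(U) = √580.81 = 24.1.
SD(B) = |a|·SD(U) = |7|·24.1 = 168.7.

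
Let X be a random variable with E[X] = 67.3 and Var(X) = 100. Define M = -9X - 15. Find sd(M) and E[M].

M = -9X - 15 is linear with a = -9, b = -15.
sd(X) = √100 = 10.
sd(M) = |a|·sd(X) = |-9|·10 = 90.
E[M] = a·E[X] + b = (-9)·67.3 + (-15) = -620.7.

sd(M) = 90, E[M] = -620.7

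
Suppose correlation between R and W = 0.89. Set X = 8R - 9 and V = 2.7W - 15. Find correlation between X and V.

correlation between X and V = 0.89

Linear rescalings preserve correlation up to sign; here the slopes 8 and 2.7 have the same sign, so correlation between X and V = correlation between R and W = 0.89.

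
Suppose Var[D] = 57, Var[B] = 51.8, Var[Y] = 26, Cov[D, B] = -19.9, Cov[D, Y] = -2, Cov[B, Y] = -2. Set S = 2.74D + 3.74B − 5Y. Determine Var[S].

Var[S] = a²·Var[D] + b²·Var[B] + c²·Var[Y] + 2ab·Cov[D, B] + 2ac·Cov[D, Y] + 2bc·Cov[B, Y], with a = 2.74, b = 3.74, c = -5.
= 427.9332 + 724.55768 + 650 + (-407.85448) + 54.8 + 74.8
= 1524.2364.

Var[S] = 1524.2364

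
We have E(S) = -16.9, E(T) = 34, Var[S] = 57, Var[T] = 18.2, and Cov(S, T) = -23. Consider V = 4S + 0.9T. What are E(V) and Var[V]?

E(V) = -37, Var[V] = 761.142

E(V) = 4·E(S) + 0.9·E(T) = 4·(-16.9) + 0.9·34 = -37.
Var[V] = a²·Var[S] + b²·Var[T] + 2ab·Cov(S, T) with a = 4, b = 0.9.
= 4²·57 + 0.9²·18.2 + 2·4·0.9·(-23)
= 912 + 14.742 + (-165.6) = 761.142.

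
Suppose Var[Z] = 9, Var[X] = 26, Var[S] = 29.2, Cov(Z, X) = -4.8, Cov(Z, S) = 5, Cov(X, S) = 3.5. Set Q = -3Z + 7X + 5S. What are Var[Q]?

Var[Q] = 2381.6

Var[Q] = a²·Var[Z] + b²·Var[X] + c²·Var[S] + 2ab·Cov(Z, X) + 2ac·Cov(Z, S) + 2bc·Cov(X, S), with a = -3, b = 7, c = 5.
= 81 + 1274 + 730 + 201.6 + (-150) + 245
= 2381.6.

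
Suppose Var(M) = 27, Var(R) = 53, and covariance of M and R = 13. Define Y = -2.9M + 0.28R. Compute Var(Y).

Var(Y) = a²·Var(M) + b²·Var(R) + 2ab·covariance of M and R with a = -2.9, b = 0.28.
= (-2.9)²·27 + 0.28²·53 + 2·(-2.9)·0.28·13
= 227.07 + 4.1552 + (-21.112) = 210.1132.

Var(Y) = 210.1132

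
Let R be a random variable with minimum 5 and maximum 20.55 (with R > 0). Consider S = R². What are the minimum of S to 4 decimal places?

min(S) = 25

R² is increasing on this domain, so min(S) comes from min(R) = 5: min(S) = square(5) = 25.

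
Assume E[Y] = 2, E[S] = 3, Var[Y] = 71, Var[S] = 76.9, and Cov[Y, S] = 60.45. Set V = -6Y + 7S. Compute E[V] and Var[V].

E[V] = (-6)·E[Y] + 7·E[S] = (-6)·2 + 7·3 = 9.
Var[V] = a²·Var[Y] + b²·Var[S] + 2ab·Cov[Y, S] with a = -6, b = 7.
= (-6)²·71 + 7²·76.9 + 2·(-6)·7·60.45
= 2556 + 3768.1 + (-5077.8) = 1246.3.

E[V] = 9, Var[V] = 1246.3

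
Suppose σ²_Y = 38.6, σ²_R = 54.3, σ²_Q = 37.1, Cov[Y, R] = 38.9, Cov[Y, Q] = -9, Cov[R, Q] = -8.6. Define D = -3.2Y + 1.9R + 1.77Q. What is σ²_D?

σ²_D = 278.60199

σ²_D = a²·σ²_Y + b²·σ²_R + c²·σ²_Q + 2ab·Cov[Y, R] + 2ac·Cov[Y, Q] + 2bc·Cov[R, Q], with a = -3.2, b = 1.9, c = 1.77.
= 395.264 + 196.023 + 116.23059 + (-473.024) + 101.952 + (-57.8436)
= 278.60199.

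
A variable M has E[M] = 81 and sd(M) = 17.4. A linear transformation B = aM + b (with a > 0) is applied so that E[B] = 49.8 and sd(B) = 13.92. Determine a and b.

sd(B) = a·sd(M) (a > 0), so a = 13.92/17.4 = 0.8.
E[B] = a·E[M] + b, so b = 49.8 − 0.8·81 = -15.

a = 0.8, b = -15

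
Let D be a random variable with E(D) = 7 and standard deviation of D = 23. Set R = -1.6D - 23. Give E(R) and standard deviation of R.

E(R) = -34.2, standard deviation of R = 36.8

R = -1.6D - 23 is linear with a = -1.6, b = -23.
E(R) = a·E(D) + b = (-1.6)·7 + (-23) = -34.2.
standard deviation of R = |a|·standard deviation of D = |-1.6|·23 = 36.8.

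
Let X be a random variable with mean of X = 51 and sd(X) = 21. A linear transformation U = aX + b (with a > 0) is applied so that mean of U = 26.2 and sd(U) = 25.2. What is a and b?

a = 1.2, b = -35

sd(U) = a·sd(X) (a > 0), so a = 25.2/21 = 1.2.
mean of U = a·mean of X + b, so b = 26.2 − 1.2·51 = -35.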